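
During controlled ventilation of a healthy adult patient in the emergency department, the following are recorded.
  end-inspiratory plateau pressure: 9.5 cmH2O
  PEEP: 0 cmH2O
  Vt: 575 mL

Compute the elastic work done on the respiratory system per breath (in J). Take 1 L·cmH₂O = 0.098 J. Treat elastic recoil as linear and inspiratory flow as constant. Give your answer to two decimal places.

0.27

Elastic work ≈ ½ × (Pplat − PEEP) × Vt = 0.5 × (9.5 − 0) × 0.575 L = 0.5 × 9.5 × 0.575 = 2.731 L·cmH2O.
× 0.098 J/(L·cmH2O) → 0.2676 J.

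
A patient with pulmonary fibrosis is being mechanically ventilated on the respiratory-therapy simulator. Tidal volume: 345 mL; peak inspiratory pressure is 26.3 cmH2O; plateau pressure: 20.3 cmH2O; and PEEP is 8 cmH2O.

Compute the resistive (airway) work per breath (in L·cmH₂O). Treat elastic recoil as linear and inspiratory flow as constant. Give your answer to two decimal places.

With constant inspiratory flow the resistive pressure is constant at PIP − Pplat = 26.3 − 20.3 = 6.0 cmH2O, so resistive work = 6.0 × 0.345 = 2.07 L·cmH2O.

2.07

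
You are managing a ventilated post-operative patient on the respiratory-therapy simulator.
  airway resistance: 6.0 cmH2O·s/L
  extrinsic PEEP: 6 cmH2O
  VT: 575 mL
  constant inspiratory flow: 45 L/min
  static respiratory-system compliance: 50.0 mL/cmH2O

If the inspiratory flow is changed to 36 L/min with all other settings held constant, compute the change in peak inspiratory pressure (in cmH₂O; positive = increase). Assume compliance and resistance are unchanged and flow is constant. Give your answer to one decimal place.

-0.9

Flow: 45 L/min ÷ 60 = 0.75 L/s.
New flow: 36 L/min ÷ 60 = 0.6 L/s.
PIP = Vt/C + R·V̇ + PEEP (constant-flow equation of motion).
Only the resistive term changes: ΔPIP = R × ΔV̇ = 6.0 × (0.6 − 0.75) = 6.0 × -0.15 = -0.9 cmH2O.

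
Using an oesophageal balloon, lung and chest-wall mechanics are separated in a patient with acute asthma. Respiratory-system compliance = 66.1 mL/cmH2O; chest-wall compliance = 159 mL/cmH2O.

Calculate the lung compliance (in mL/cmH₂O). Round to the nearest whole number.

113

1/CL = 1/Crs − 1/Ccw.
1/CL = 1/66.1 − 1/159 = 0.008839.
CL = 113.13 mL/cmH2O.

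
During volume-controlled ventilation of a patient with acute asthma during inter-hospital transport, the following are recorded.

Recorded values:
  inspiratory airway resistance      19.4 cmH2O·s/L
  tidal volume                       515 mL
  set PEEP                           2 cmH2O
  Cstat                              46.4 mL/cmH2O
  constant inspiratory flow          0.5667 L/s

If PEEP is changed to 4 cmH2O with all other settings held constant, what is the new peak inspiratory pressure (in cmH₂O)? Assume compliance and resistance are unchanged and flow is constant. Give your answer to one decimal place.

PIP = Vt/C + R·V̇ + PEEP (constant-flow equation of motion).
Only the baseline term changes: ΔPIP = ΔPEEP = 4 − 2 = 2.0 cmH2O.
Original PIP = 515/46.4 + 19.4×0.5667 + 2 = 24.093 cmH2O; new PIP = 24.093 + (2.0) = 26.093 cmH2O.

26.1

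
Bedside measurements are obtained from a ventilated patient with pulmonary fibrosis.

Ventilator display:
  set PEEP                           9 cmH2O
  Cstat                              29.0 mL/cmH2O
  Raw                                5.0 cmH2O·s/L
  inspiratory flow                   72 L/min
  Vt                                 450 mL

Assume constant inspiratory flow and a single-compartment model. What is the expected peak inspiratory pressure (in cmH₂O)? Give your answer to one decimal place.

Flow: 72 L/min ÷ 60 = 1.2 L/s.
Equation of motion (constant flow): PIP = Vt/C + R·V̇ + PEEP.
PIP = 450/29.0 + 5.0×1.2 + 9 = 15.517 + 6.0 + 9 = 30.517 cmH2O.

30.5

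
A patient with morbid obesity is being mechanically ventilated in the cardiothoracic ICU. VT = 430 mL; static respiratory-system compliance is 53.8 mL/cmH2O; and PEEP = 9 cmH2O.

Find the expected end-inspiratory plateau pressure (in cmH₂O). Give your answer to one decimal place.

Pplat = PEEP + Vt / Cstat = 9 + 430 / 53.8 = 9 + 7.993 = 16.993 cmH2O.

17.0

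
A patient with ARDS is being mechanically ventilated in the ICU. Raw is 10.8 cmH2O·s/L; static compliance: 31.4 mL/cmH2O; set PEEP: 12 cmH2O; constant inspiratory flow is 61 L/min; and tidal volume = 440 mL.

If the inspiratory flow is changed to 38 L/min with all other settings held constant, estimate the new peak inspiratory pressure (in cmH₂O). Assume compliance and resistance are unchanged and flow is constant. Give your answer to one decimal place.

Flow: 61 L/min ÷ 60 = 1.0167 L/s.
New flow: 38 L/min ÷ 60 = 0.6333 L/s.
PIP = Vt/C + R·V̇ + PEEP (constant-flow equation of motion).
Only the resistive term changes: ΔPIP = R × ΔV̇ = 10.8 × (0.6333 − 1.0167) = 10.8 × -0.3834 = -4.141 cmH2O.
Original PIP = 440/31.4 + 10.8×1.0167 + 12 = 36.993 cmH2O; new PIP = 36.993 + (-4.141) = 32.852 cmH2O.

32.9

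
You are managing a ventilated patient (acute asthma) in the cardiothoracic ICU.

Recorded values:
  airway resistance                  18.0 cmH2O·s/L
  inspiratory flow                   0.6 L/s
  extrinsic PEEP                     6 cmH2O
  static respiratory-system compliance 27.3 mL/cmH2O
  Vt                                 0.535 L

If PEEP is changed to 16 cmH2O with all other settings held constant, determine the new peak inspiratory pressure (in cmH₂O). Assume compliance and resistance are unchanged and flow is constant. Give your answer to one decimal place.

PIP = Vt/C + R·V̇ + PEEP (constant-flow equation of motion).
Only the baseline term changes: ΔPIP = ΔPEEP = 16 − 6 = 10.0 cmH2O.
Original PIP = 535/27.3 + 18.0×0.6 + 6 = 36.397 cmH2O; new PIP = 36.397 + (10.0) = 46.397 cmH2O.

46.4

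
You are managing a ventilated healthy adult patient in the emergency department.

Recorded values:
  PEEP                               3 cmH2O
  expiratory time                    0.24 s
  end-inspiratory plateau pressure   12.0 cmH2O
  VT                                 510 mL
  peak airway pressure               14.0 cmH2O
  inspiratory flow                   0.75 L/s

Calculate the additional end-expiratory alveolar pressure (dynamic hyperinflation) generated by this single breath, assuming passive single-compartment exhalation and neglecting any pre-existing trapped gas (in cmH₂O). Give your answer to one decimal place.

1.8

R = (PIP − Pplat)/V̇ = (14.0 − 12.0) / 0.75 = 2.0/0.75 = 2.667 cmH2O·s/L.
C = Vt/(Pplat − PEEP) = 510.0 / (12.0 − 3) = 510.0/9.0 = 56.667 mL/cmH2O.
τ = R × C = 2.667 × 0.05667 L/cmH2O = 0.1511 s.
Fraction remaining = e^(−Te/τ) = e^(−0.24/0.1511) = 0.2043; trapped volume = 510.0 × 0.2043 = 104.19 mL.
Additional alveolar pressure from trapping ≈ V_trapped / C = 104.19 / 56.667 = 1.839 cmH2O.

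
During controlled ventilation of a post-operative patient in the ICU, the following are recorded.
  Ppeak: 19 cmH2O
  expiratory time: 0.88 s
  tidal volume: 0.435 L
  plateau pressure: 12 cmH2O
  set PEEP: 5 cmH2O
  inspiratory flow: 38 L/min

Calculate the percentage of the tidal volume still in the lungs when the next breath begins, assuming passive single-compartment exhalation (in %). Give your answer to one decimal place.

27.8

Flow: 38 L/min ÷ 60 = 0.6333 L/s.
R = (PIP − Pplat)/V̇ = (19 − 12) / 0.6333 = 7.0/0.6333 = 11.053 cmH2O·s/L.
C = Vt/(Pplat − PEEP) = 435.0 / (12 − 5) = 435.0/7.0 = 62.143 mL/cmH2O.
τ = R × C = 11.053 × 0.06214 L/cmH2O = 0.6868 s.
Fraction remaining at end-expiration = e^(−Te/τ) = e^(−0.88/0.6868) = 0.2777 → 27.77%.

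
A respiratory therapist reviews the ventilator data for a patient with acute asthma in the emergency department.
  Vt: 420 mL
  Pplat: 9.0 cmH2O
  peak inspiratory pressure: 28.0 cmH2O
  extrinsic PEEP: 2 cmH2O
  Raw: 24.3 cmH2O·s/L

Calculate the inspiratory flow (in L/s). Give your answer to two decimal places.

flow = (PIP − Pplat) / Raw = 19.0 / 24.3 = 0.7819 L/s.

0.78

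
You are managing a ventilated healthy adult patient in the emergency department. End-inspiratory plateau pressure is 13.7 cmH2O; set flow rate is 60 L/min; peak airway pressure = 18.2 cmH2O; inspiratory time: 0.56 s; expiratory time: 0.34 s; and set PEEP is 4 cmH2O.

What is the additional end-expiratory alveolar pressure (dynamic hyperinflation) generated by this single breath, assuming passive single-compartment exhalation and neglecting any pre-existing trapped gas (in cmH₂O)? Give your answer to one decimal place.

Flow: 60 L/min ÷ 60 = 1 L/s.
Vt = flow × Ti = 1 L/s × 0.56 s × 1000 mL/L = 560.0 mL.
R = (PIP − Pplat)/V̇ = (18.2 − 13.7) / 1 = 4.5/1 = 4.5 cmH2O·s/L.
C = Vt/(Pplat − PEEP) = 560.0 / (13.7 − 4) = 560.0/9.7 = 57.732 mL/cmH2O.
τ = R × C = 4.5 × 0.05773 L/cmH2O = 0.2598 s.
Fraction remaining = e^(−Te/τ) = e^(−0.34/0.2598) = 0.2702; trapped volume = 560.0 × 0.2702 = 151.31 mL.
Additional alveolar pressure from trapping ≈ V_trapped / C = 151.31 / 57.732 = 2.621 cmH2O.

2.6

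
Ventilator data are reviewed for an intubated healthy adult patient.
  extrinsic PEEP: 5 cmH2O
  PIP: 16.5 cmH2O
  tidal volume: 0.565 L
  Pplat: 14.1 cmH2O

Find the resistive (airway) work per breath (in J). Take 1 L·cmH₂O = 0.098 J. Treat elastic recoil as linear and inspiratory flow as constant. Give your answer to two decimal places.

With constant inspiratory flow the resistive pressure is constant at PIP − Pplat = 16.5 − 14.1 = 2.4 cmH2O, so resistive work = 2.4 × 0.565 = 1.356 L·cmH2O.
× 0.098 J/(L·cmH2O) → 0.1329 J.

0.13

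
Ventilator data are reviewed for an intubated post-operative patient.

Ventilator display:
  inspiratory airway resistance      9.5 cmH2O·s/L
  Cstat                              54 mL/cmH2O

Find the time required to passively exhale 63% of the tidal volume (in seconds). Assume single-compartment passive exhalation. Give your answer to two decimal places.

0.51

τ = R × C = 9.5 × 54 mL/cmH2O = 9.5 × 0.054 L/cmH2O = 0.513 s.
Exhaled fraction f = 1 − e^(−t/τ) → t = −τ·ln(1 − f) = −0.513·ln(0.37) = 0.5101 s.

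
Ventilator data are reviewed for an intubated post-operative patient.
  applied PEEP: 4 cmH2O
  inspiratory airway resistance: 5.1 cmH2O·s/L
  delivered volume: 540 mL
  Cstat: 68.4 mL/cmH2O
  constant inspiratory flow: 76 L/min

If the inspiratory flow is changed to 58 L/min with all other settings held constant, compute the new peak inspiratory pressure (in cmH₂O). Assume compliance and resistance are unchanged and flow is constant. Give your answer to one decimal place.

16.8

Flow: 76 L/min ÷ 60 = 1.2667 L/s.
New flow: 58 L/min ÷ 60 = 0.9667 L/s.
PIP = Vt/C + R·V̇ + PEEP (constant-flow equation of motion).
Only the resistive term changes: ΔPIP = R × ΔV̇ = 5.1 × (0.9667 − 1.2667) = 5.1 × -0.3 = -1.53 cmH2O.
Original PIP = 540/68.4 + 5.1×1.2667 + 4 = 18.355 cmH2O; new PIP = 18.355 + (-1.53) = 16.825 cmH2O.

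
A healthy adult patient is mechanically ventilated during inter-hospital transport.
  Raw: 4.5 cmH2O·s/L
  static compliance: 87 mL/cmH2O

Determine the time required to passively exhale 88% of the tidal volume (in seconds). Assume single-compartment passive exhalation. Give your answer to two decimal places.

0.83

τ = R × C = 4.5 × 87 mL/cmH2O = 4.5 × 0.087 L/cmH2O = 0.3915 s.
Exhaled fraction f = 1 − e^(−t/τ) → t = −τ·ln(1 − f) = −0.3915·ln(0.12) = 0.8301 s.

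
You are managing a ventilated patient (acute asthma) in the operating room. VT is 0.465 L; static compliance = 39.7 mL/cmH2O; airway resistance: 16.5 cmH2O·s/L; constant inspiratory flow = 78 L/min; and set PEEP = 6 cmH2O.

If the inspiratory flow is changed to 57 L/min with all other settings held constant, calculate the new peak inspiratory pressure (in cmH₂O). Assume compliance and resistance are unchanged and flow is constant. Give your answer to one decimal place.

Flow: 78 L/min ÷ 60 = 1.3 L/s.
New flow: 57 L/min ÷ 60 = 0.95 L/s.
PIP = Vt/C + R·V̇ + PEEP (constant-flow equation of motion).
Only the resistive term changes: ΔPIP = R × ΔV̇ = 16.5 × (0.95 − 1.3) = 16.5 × -0.35 = -5.775 cmH2O.
Original PIP = 465/39.7 + 16.5×1.3 + 6 = 39.163 cmH2O; new PIP = 39.163 + (-5.775) = 33.388 cmH2O.

33.4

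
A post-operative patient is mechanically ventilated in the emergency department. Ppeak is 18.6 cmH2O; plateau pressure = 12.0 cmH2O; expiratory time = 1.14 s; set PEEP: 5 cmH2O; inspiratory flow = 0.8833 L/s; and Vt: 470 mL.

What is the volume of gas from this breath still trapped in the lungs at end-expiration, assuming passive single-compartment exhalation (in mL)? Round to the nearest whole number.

48

R = (PIP − Pplat)/V̇ = (18.6 − 12.0) / 0.8833 = 6.6/0.8833 = 7.472 cmH2O·s/L.
C = Vt/(Pplat − PEEP) = 470.0 / (12.0 − 5) = 470.0/7.0 = 67.143 mL/cmH2O.
τ = R × C = 7.472 × 0.06714 L/cmH2O = 0.5017 s.
Fraction remaining = e^(−Te/τ) = e^(−1.14/0.5017) = 0.1031.
Trapped volume = 470.0 × 0.1031 = 48.457 mL.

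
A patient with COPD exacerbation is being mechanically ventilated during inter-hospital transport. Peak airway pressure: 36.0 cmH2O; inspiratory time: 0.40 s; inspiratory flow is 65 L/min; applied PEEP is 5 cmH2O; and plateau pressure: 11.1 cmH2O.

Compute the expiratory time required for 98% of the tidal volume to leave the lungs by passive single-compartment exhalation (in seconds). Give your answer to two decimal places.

6.39

Flow: 65 L/min ÷ 60 = 1.0833 L/s.
Vt = flow × Ti = 1.0833 L/s × 0.40 s × 1000 mL/L = 433.32 mL.
R = (PIP − Pplat)/V̇ = (36.0 − 11.1) / 1.0833 = 24.9/1.0833 = 22.985 cmH2O·s/L.
C = Vt/(Pplat − PEEP) = 433.32 / (11.1 − 5) = 433.32/6.1 = 71.036 mL/cmH2O.
τ = R × C = 22.985 × 0.07104 L/cmH2O = 1.633 s.
t = −τ·ln(1 − 0.98) = −1.633·ln(0.02) = 6.388 s.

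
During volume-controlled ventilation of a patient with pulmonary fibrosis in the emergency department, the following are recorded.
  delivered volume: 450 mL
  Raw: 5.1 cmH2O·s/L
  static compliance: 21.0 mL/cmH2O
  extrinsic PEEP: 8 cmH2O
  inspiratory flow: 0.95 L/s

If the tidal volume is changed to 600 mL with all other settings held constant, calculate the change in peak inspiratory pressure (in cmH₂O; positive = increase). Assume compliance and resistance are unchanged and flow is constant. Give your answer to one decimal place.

PIP = Vt/C + R·V̇ + PEEP (constant-flow equation of motion).
Only the elastic term changes: ΔPIP = ΔVt / C = (600 − 450) / 21.0 = 7.143 cmH2O.

7.1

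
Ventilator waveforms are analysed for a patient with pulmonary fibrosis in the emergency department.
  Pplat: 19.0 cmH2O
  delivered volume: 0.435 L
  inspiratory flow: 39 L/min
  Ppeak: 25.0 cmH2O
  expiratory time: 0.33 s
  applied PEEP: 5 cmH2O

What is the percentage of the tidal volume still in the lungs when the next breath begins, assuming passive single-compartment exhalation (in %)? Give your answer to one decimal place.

31.6

Flow: 39 L/min ÷ 60 = 0.65 L/s.
R = (PIP − Pplat)/V̇ = (25.0 − 19.0) / 0.65 = 6.0/0.65 = 9.231 cmH2O·s/L.
C = Vt/(Pplat − PEEP) = 435.0 / (19.0 − 5) = 435.0/14.0 = 31.071 mL/cmH2O.
τ = R × C = 9.231 × 0.03107 L/cmH2O = 0.2868 s.
Fraction remaining at end-expiration = e^(−Te/τ) = e^(−0.33/0.2868) = 0.3164 → 31.64%.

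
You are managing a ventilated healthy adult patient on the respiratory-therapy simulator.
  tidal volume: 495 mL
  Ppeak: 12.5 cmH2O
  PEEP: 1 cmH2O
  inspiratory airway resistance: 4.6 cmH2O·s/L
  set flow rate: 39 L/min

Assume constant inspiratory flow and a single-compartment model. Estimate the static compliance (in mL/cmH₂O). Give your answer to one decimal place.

Flow: 39 L/min ÷ 60 = 0.65 L/s.
Equation of motion (constant flow): PIP = Vt/C + R·V̇ + PEEP.
Vt/C = PIP − R·V̇ − PEEP = 12.5 − 4.6×0.65 − 1 = 12.5 − 2.99 − 1 = 8.51 cmH2O.
C = Vt / 8.51 = 495 / 8.51 = 58.167 mL/cmH2O.

58.2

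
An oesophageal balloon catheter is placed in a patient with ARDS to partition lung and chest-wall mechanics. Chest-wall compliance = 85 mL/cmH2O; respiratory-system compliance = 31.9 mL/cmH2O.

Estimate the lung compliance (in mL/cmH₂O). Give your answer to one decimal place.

51.1

1/CL = 1/Crs − 1/Ccw.
1/CL = 1/31.9 − 1/85 = 0.01958.
CL = 51.073 mL/cmH2O.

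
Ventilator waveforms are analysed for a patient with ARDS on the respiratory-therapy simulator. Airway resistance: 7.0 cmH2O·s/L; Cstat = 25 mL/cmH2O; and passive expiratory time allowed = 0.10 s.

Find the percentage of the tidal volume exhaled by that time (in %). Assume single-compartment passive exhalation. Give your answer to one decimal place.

43.5

τ = R × C = 7.0 × 25 mL/cmH2O = 7.0 × 0.025 L/cmH2O = 0.175 s.
Passive exhalation: V(t)/V₀ = e^(−t/τ) = e^(−0.10/0.175) = 0.5647.
Fraction exhaled = 1 − 0.5647 = 0.4353 → 43.53%.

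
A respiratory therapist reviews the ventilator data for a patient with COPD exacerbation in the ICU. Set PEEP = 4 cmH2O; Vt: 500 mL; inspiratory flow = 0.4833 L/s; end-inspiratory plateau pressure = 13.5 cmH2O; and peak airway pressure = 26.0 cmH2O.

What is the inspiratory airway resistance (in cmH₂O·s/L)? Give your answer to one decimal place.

25.9

Raw = (PIP − Pplat) / flow = (26.0 − 13.5) / 0.4833 = 12.5 / 0.4833 = 25.864 cmH2O·s/L.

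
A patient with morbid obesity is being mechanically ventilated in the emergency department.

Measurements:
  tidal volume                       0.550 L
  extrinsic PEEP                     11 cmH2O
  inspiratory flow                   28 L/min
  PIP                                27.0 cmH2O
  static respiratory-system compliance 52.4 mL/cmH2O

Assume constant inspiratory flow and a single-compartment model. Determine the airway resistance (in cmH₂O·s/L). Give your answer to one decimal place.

Flow: 28 L/min ÷ 60 = 0.4667 L/s.
Equation of motion (constant flow): PIP = Vt/C + R·V̇ + PEEP.
R·V̇ = PIP − Vt/C − PEEP = 27.0 − 550/52.4 − 11 = 27.0 − 10.496 − 11 = 5.504 cmH2O.
R = 5.504 / 0.4667 = 11.793 cmH2O·s/L.

11.8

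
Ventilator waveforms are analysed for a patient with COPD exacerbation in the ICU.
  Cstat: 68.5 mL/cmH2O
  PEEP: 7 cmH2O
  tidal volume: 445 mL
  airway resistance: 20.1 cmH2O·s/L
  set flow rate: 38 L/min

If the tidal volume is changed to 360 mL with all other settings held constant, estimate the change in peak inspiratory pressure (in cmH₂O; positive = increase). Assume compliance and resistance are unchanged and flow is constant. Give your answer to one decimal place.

PIP = Vt/C + R·V̇ + PEEP (constant-flow equation of motion).
Only the elastic term changes: ΔPIP = ΔVt / C = (360 − 445) / 68.5 = -1.241 cmH2O.

-1.2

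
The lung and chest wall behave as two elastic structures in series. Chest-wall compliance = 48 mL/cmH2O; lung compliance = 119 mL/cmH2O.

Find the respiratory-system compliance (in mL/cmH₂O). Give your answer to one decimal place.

34.2

Lung and chest wall are elastances in series: 1/Crs = 1/CL + 1/Ccw.
1/Crs = 1/119 + 1/48 = 0.02924.
Crs = 34.2 mL/cmH2O.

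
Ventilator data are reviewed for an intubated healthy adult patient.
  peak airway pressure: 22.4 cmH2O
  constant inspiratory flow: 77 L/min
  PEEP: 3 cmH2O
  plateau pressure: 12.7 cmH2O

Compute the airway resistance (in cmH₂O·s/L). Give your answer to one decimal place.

7.6

Flow: 77 L/min ÷ 60 = 1.2833 L/s.
Raw = (PIP − Pplat) / flow = (22.4 − 12.7) / 1.2833 = 9.7 / 1.2833 = 7.559 cmH2O·s/L.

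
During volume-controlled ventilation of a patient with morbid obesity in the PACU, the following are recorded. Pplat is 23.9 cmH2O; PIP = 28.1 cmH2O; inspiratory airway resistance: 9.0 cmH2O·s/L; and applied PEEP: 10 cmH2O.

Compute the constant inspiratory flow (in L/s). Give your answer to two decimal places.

0.47

flow = (PIP − Pplat) / Raw = 4.2 / 9.0 = 0.4667 L/s.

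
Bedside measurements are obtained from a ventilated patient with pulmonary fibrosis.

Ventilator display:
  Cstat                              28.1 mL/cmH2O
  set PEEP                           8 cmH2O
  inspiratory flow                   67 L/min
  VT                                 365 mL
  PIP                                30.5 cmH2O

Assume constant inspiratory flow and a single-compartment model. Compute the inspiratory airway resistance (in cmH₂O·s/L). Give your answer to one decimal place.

Flow: 67 L/min ÷ 60 = 1.1167 L/s.
Equation of motion (constant flow): PIP = Vt/C + R·V̇ + PEEP.
R·V̇ = PIP − Vt/C − PEEP = 30.5 − 365/28.1 − 8 = 30.5 − 12.989 − 8 = 9.511 cmH2O.
R = 9.511 / 1.1167 = 8.517 cmH2O·s/L.

8.5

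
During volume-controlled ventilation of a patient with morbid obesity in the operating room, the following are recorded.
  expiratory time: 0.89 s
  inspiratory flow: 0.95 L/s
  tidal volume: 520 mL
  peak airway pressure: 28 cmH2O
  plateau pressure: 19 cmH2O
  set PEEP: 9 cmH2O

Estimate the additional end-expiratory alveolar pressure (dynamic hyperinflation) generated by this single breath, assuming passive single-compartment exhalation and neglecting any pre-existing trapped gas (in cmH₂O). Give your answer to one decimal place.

R = (PIP − Pplat)/V̇ = (28 − 19) / 0.95 = 9.0/0.95 = 9.474 cmH2O·s/L.
C = Vt/(Pplat − PEEP) = 520.0 / (19 − 9) = 520.0/10.0 = 52.0 mL/cmH2O.
τ = R × C = 9.474 × 0.052 L/cmH2O = 0.4926 s.
Fraction remaining = e^(−Te/τ) = e^(−0.89/0.4926) = 0.1642; trapped volume = 520.0 × 0.1642 = 85.384 mL.
Additional alveolar pressure from trapping ≈ V_trapped / C = 85.384 / 52.0 = 1.642 cmH2O.

1.6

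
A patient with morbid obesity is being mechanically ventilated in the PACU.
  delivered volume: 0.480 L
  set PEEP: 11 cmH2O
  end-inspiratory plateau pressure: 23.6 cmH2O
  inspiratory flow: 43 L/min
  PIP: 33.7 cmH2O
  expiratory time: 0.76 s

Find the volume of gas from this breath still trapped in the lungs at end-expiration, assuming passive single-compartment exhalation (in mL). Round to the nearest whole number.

Flow: 43 L/min ÷ 60 = 0.7167 L/s.
R = (PIP − Pplat)/V̇ = (33.7 − 23.6) / 0.7167 = 10.1/0.7167 = 14.092 cmH2O·s/L.
C = Vt/(Pplat − PEEP) = 480.0 / (23.6 − 11) = 480.0/12.6 = 38.095 mL/cmH2O.
τ = R × C = 14.092 × 0.0381 L/cmH2O = 0.5369 s.
Fraction remaining = e^(−Te/τ) = e^(−0.76/0.5369) = 0.2428.
Trapped volume = 480.0 × 0.2428 = 116.54 mL.

117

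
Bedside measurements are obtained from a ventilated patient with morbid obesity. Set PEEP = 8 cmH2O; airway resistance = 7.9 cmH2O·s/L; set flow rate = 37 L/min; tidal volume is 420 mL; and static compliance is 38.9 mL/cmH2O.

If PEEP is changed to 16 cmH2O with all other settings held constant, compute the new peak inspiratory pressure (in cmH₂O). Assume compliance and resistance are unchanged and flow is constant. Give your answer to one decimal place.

31.7

Flow: 37 L/min ÷ 60 = 0.6167 L/s.
PIP = Vt/C + R·V̇ + PEEP (constant-flow equation of motion).
Only the baseline term changes: ΔPIP = ΔPEEP = 16 − 8 = 8.0 cmH2O.
Original PIP = 420/38.9 + 7.9×0.6167 + 8 = 23.669 cmH2O; new PIP = 23.669 + (8.0) = 31.669 cmH2O.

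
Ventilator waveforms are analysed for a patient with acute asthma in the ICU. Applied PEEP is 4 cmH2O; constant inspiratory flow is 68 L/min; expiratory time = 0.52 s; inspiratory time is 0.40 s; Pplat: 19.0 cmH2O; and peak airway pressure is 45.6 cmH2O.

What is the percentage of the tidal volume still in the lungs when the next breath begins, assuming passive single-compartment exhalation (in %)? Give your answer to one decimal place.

48.0

Flow: 68 L/min ÷ 60 = 1.1333 L/s.
Vt = flow × Ti = 1.1333 L/s × 0.40 s × 1000 mL/L = 453.32 mL.
R = (PIP − Pplat)/V̇ = (45.6 − 19.0) / 1.1333 = 26.6/1.1333 = 23.471 cmH2O·s/L.
C = Vt/(Pplat − PEEP) = 453.32 / (19.0 − 4) = 453.32/15.0 = 30.221 mL/cmH2O.
τ = R × C = 23.471 × 0.03022 L/cmH2O = 0.7093 s.
Fraction remaining at end-expiration = e^(−Te/τ) = e^(−0.52/0.7093) = 0.4804 → 48.04%.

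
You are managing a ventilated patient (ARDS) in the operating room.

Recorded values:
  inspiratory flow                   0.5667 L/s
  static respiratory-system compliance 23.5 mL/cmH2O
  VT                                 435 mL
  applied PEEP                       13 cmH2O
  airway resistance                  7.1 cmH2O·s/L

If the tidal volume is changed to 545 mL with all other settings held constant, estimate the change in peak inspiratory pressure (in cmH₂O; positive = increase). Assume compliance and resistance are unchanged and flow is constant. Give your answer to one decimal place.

PIP = Vt/C + R·V̇ + PEEP (constant-flow equation of motion).
Only the elastic term changes: ΔPIP = ΔVt / C = (545 − 435) / 23.5 = 4.681 cmH2O.

4.7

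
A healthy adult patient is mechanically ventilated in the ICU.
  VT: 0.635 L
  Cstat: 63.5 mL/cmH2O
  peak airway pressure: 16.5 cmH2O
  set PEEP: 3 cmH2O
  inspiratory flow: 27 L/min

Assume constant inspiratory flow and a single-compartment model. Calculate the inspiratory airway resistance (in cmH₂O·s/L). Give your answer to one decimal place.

Flow: 27 L/min ÷ 60 = 0.45 L/s.
Equation of motion (constant flow): PIP = Vt/C + R·V̇ + PEEP.
R·V̇ = PIP − Vt/C − PEEP = 16.5 − 635/63.5 − 3 = 16.5 − 10.0 − 3 = 3.5 cmH2O.
R = 3.5 / 0.45 = 7.778 cmH2O·s/L.

7.8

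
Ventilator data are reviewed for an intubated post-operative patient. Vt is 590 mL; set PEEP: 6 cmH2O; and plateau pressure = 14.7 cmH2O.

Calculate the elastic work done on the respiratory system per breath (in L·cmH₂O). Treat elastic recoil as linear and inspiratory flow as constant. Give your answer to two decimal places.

Elastic work ≈ ½ × (Pplat − PEEP) × Vt = 0.5 × (14.7 − 6) × 0.590 L = 0.5 × 8.7 × 0.590 = 2.567 L·cmH2O.

2.57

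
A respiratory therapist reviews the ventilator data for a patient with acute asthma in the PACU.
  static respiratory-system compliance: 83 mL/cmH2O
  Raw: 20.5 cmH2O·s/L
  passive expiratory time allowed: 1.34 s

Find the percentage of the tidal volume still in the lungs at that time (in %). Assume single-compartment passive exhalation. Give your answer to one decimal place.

45.5

τ = R × C = 20.5 × 83 mL/cmH2O = 20.5 × 0.083 L/cmH2O = 1.702 s.
Passive exhalation: V(t)/V₀ = e^(−t/τ) = e^(−1.34/1.702) = 0.4551.
Fraction remaining = 0.4551 → 45.51%.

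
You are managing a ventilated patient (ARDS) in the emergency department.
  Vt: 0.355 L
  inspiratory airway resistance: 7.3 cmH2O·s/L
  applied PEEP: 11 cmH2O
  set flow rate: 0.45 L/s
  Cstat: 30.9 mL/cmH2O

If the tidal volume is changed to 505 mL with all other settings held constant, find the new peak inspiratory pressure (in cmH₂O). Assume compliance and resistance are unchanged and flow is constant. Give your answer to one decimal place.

PIP = Vt/C + R·V̇ + PEEP (constant-flow equation of motion).
Only the elastic term changes: ΔPIP = ΔVt / C = (505 − 355) / 30.9 = 4.854 cmH2O.
Original PIP = 355/30.9 + 7.3×0.45 + 11 = 25.774 cmH2O; new PIP = 25.774 + (4.854) = 30.628 cmH2O.

30.6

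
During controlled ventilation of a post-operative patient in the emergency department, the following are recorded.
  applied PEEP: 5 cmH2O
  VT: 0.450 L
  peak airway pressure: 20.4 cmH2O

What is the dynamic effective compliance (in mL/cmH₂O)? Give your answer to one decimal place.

Dynamic compliance = Vt / (PIP − PEEP) = 450 / (20.4 − 5) = 450 / 15.4 = 29.221 mL/cmH2O.

29.2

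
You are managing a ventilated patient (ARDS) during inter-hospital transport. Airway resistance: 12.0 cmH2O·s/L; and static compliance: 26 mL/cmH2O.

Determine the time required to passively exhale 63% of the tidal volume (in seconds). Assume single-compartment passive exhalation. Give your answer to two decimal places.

τ = R × C = 12.0 × 26 mL/cmH2O = 12.0 × 0.026 L/cmH2O = 0.312 s.
Exhaled fraction f = 1 − e^(−t/τ) → t = −τ·ln(1 − f) = −0.312·ln(0.37) = 0.3102 s.

0.31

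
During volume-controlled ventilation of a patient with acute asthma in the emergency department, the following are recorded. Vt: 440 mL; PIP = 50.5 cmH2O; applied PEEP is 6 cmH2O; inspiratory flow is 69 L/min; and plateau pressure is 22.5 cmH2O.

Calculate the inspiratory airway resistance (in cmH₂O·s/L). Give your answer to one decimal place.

Flow: 69 L/min ÷ 60 = 1.15 L/s.
Raw = (PIP − Pplat) / flow = (50.5 − 22.5) / 1.15 = 28.0 / 1.15 = 24.348 cmH2O·s/L.

24.3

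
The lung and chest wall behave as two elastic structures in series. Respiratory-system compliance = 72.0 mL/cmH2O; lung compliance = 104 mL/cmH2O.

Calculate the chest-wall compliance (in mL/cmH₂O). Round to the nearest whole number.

234

1/Ccw = 1/Crs − 1/CL.
1/Ccw = 1/72.0 − 1/104 = 0.004274.
Ccw = 233.97 mL/cmH2O.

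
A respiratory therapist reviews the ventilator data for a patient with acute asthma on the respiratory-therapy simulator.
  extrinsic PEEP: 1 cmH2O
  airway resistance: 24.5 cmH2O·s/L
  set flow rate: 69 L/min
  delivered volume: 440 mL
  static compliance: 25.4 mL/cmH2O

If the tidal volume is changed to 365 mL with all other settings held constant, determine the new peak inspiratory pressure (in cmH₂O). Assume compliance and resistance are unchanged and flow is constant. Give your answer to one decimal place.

Flow: 69 L/min ÷ 60 = 1.15 L/s.
PIP = Vt/C + R·V̇ + PEEP (constant-flow equation of motion).
Only the elastic term changes: ΔPIP = ΔVt / C = (365 − 440) / 25.4 = -2.953 cmH2O.
Original PIP = 440/25.4 + 24.5×1.15 + 1 = 46.498 cmH2O; new PIP = 46.498 + (-2.953) = 43.545 cmH2O.

43.5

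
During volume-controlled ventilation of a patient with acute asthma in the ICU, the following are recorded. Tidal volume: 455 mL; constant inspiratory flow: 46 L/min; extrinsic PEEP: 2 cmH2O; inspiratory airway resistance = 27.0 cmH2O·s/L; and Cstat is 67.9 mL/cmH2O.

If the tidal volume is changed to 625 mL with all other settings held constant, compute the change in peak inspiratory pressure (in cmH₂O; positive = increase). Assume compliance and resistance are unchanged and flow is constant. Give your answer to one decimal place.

2.5

PIP = Vt/C + R·V̇ + PEEP (constant-flow equation of motion).
Only the elastic term changes: ΔPIP = ΔVt / C = (625 − 455) / 67.9 = 2.504 cmH2O.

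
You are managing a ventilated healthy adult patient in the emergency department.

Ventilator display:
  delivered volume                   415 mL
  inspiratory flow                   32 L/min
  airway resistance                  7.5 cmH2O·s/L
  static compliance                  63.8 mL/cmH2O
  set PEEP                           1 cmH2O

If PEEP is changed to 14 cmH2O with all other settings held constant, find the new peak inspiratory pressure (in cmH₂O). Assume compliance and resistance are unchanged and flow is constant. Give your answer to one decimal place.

Flow: 32 L/min ÷ 60 = 0.5333 L/s.
PIP = Vt/C + R·V̇ + PEEP (constant-flow equation of motion).
Only the baseline term changes: ΔPIP = ΔPEEP = 14 − 1 = 13.0 cmH2O.
Original PIP = 415/63.8 + 7.5×0.5333 + 1 = 11.504 cmH2O; new PIP = 11.504 + (13.0) = 24.504 cmH2O.

24.5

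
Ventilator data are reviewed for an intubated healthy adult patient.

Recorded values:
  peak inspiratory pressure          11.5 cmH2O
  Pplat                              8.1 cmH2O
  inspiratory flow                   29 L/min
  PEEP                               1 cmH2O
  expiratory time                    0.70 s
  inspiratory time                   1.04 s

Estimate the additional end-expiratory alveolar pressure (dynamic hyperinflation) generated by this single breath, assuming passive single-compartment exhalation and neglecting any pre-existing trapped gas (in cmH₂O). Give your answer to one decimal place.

1.7

Flow: 29 L/min ÷ 60 = 0.4833 L/s.
Vt = flow × Ti = 0.4833 L/s × 1.04 s × 1000 mL/L = 502.63 mL.
R = (PIP − Pplat)/V̇ = (11.5 − 8.1) / 0.4833 = 3.4/0.4833 = 7.035 cmH2O·s/L.
C = Vt/(Pplat − PEEP) = 502.63 / (8.1 − 1) = 502.63/7.1 = 70.793 mL/cmH2O.
τ = R × C = 7.035 × 0.07079 L/cmH2O = 0.498 s.
Fraction remaining = e^(−Te/τ) = e^(−0.70/0.498) = 0.2452; trapped volume = 502.63 × 0.2452 = 123.24 mL.
Additional alveolar pressure from trapping ≈ V_trapped / C = 123.24 / 70.793 = 1.741 cmH2O.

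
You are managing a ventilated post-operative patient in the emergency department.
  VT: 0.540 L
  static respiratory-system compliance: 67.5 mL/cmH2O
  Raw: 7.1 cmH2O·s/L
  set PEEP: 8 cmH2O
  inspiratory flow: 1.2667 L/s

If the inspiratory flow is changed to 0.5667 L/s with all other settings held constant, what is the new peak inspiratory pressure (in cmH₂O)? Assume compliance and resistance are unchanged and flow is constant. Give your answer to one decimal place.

20.0

PIP = Vt/C + R·V̇ + PEEP (constant-flow equation of motion).
Only the resistive term changes: ΔPIP = R × ΔV̇ = 7.1 × (0.5667 − 1.2667) = 7.1 × -0.7 = -4.97 cmH2O.
Original PIP = 540/67.5 + 7.1×1.2667 + 8 = 24.994 cmH2O; new PIP = 24.994 + (-4.97) = 20.024 cmH2O.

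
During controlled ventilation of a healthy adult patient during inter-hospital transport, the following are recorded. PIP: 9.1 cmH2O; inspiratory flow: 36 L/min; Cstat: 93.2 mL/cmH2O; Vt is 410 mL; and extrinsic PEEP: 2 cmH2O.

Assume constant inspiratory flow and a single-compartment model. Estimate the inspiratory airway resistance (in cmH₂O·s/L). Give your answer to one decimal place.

4.5

Flow: 36 L/min ÷ 60 = 0.6 L/s.
Equation of motion (constant flow): PIP = Vt/C + R·V̇ + PEEP.
R·V̇ = PIP − Vt/C − PEEP = 9.1 − 410/93.2 − 2 = 9.1 − 4.399 − 2 = 2.701 cmH2O.
R = 2.701 / 0.6 = 4.502 cmH2O·s/L.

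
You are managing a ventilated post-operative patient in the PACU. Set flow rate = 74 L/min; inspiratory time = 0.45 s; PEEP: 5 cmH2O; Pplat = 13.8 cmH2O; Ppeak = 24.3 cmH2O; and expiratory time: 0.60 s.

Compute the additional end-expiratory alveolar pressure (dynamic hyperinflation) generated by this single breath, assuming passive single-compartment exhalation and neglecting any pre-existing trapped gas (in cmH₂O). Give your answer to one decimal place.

2.9

Flow: 74 L/min ÷ 60 = 1.2333 L/s.
Vt = flow × Ti = 1.2333 L/s × 0.45 s × 1000 mL/L = 554.99 mL.
R = (PIP − Pplat)/V̇ = (24.3 − 13.8) / 1.2333 = 10.5/1.2333 = 8.514 cmH2O·s/L.
C = Vt/(Pplat − PEEP) = 554.99 / (13.8 − 5) = 554.99/8.8 = 63.067 mL/cmH2O.
τ = R × C = 8.514 × 0.06307 L/cmH2O = 0.537 s.
Fraction remaining = e^(−Te/τ) = e^(−0.60/0.537) = 0.3272; trapped volume = 554.99 × 0.3272 = 181.59 mL.
Additional alveolar pressure from trapping ≈ V_trapped / C = 181.59 / 63.067 = 2.879 cmH2O.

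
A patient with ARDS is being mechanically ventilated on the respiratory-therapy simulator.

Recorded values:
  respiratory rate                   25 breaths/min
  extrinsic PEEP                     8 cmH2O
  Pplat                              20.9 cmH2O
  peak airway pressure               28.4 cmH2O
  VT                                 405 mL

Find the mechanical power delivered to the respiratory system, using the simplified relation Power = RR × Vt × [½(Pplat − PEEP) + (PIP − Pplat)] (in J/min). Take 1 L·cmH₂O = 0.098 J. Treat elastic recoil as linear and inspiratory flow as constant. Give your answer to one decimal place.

13.8

Per-breath work = Vt × [½(Pplat−PEEP) + (PIP−Pplat)] = 0.405 × [0.5×12.9 + 7.5] = 0.405 × 13.95 = 5.65 L·cmH2O.
Power = 25 × 5.65 = 141.25 L·cmH2O/min.
× 0.098 J/(L·cmH2O) → 13.843 J/min.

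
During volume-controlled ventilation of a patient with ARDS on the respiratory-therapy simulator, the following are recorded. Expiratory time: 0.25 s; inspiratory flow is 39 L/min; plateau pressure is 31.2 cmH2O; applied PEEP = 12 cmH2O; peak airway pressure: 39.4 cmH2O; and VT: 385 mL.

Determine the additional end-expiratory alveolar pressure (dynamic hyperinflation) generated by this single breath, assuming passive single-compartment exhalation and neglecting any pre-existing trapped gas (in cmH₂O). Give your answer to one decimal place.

Flow: 39 L/min ÷ 60 = 0.65 L/s.
R = (PIP − Pplat)/V̇ = (39.4 − 31.2) / 0.65 = 8.2/0.65 = 12.615 cmH2O·s/L.
C = Vt/(Pplat − PEEP) = 385.0 / (31.2 − 12) = 385.0/19.2 = 20.052 mL/cmH2O.
τ = R × C = 12.615 × 0.02005 L/cmH2O = 0.2529 s.
Fraction remaining = e^(−Te/τ) = e^(−0.25/0.2529) = 0.3721; trapped volume = 385.0 × 0.3721 = 143.26 mL.
Additional alveolar pressure from trapping ≈ V_trapped / C = 143.26 / 20.052 = 7.144 cmH2O.

7.1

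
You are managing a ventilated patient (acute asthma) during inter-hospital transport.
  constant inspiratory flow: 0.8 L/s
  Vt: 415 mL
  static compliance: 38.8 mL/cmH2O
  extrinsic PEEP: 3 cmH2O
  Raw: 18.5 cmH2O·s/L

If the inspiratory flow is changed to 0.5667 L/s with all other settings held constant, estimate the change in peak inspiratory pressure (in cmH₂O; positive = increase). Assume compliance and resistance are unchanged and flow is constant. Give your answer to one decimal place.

-4.3

PIP = Vt/C + R·V̇ + PEEP (constant-flow equation of motion).
Only the resistive term changes: ΔPIP = R × ΔV̇ = 18.5 × (0.5667 − 0.8) = 18.5 × -0.2333 = -4.316 cmH2O.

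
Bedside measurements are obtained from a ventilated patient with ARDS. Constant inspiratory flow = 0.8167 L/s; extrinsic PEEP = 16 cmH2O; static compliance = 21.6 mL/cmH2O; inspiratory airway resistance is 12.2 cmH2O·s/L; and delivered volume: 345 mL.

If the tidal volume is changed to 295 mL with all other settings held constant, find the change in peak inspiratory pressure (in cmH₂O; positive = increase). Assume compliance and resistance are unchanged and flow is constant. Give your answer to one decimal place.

PIP = Vt/C + R·V̇ + PEEP (constant-flow equation of motion).
Only the elastic term changes: ΔPIP = ΔVt / C = (295 − 345) / 21.6 = -2.315 cmH2O.

-2.3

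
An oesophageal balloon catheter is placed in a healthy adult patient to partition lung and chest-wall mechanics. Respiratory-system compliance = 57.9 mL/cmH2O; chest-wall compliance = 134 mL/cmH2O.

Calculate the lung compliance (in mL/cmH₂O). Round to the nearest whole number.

1/CL = 1/Crs − 1/Ccw.
1/CL = 1/57.9 − 1/134 = 0.009808.
CL = 101.96 mL/cmH2O.

102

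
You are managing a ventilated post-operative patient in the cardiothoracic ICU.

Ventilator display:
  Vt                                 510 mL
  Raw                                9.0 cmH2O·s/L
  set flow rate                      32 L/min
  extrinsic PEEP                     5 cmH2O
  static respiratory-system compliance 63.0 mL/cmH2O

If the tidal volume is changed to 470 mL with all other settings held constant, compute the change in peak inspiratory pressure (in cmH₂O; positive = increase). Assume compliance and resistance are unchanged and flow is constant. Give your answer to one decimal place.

PIP = Vt/C + R·V̇ + PEEP (constant-flow equation of motion).
Only the elastic term changes: ΔPIP = ΔVt / C = (470 − 510) / 63.0 = -0.6349 cmH2O.

-0.6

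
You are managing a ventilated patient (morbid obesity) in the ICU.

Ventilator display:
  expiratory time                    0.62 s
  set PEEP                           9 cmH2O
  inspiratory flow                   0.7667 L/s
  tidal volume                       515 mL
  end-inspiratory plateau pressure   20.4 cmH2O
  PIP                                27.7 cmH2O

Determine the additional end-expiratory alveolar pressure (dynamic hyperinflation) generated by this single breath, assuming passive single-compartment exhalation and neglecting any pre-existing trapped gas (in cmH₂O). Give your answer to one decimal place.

2.7

R = (PIP − Pplat)/V̇ = (27.7 − 20.4) / 0.7667 = 7.3/0.7667 = 9.521 cmH2O·s/L.
C = Vt/(Pplat − PEEP) = 515.0 / (20.4 − 9) = 515.0/11.4 = 45.175 mL/cmH2O.
τ = R × C = 9.521 × 0.04518 L/cmH2O = 0.4302 s.
Fraction remaining = e^(−Te/τ) = e^(−0.62/0.4302) = 0.2366; trapped volume = 515.0 × 0.2366 = 121.85 mL.
Additional alveolar pressure from trapping ≈ V_trapped / C = 121.85 / 45.175 = 2.697 cmH2O.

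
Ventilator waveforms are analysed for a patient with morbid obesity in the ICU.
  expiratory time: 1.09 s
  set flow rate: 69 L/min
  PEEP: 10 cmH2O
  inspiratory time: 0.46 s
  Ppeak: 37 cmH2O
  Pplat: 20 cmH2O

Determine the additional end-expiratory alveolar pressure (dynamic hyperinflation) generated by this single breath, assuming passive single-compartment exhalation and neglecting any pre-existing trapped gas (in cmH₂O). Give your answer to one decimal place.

Flow: 69 L/min ÷ 60 = 1.15 L/s.
Vt = flow × Ti = 1.15 L/s × 0.46 s × 1000 mL/L = 529.0 mL.
R = (PIP − Pplat)/V̇ = (37 − 20) / 1.15 = 17.0/1.15 = 14.783 cmH2O·s/L.
C = Vt/(Pplat − PEEP) = 529.0 / (20 − 10) = 529.0/10.0 = 52.9 mL/cmH2O.
τ = R × C = 14.783 × 0.0529 L/cmH2O = 0.782 s.
Fraction remaining = e^(−Te/τ) = e^(−1.09/0.782) = 0.2481; trapped volume = 529.0 × 0.2481 = 131.24 mL.
Additional alveolar pressure from trapping ≈ V_trapped / C = 131.24 / 52.9 = 2.481 cmH2O.

2.5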